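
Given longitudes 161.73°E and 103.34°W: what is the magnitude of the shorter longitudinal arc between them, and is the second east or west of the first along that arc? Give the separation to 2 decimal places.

94.93° east

Raw difference: -103.34 − 161.73 = -265.07°.
Normalise into (−180°, 180°]: -265.07° + 360° = 94.93°.
Positive ⇒ the second point lies to the east; separation 94.93°.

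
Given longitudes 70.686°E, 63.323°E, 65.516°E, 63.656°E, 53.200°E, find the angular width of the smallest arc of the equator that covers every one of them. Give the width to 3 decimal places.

17.486°

Sort the longitudes: +53.200°, +63.323°, +63.656°, +65.516°, +70.686°.
Eastward gaps between consecutive values (wrapping around): 10.123°, 0.333°, 1.860°, 5.170°, 342.514°.
Largest gap = 342.514° ⇒ minimal covering band is its complement: 360° − 342.514° = 17.486°.
Band runs from +53.200° eastward to +70.686°.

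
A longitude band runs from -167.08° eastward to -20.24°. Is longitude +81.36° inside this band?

No

Band width going east from -167.08° to -20.24°: ((-20.24 − -167.08) mod 360) = 146.84°.
Offset of +81.36° east of the west edge: ((81.36 − -167.08) mod 360) = 248.44°.
248.44° > 146.84° ⇒ outside.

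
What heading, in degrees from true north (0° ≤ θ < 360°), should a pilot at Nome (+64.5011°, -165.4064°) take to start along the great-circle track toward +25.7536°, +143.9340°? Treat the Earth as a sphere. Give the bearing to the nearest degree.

Δλ = 143.9340 − -165.4064 = 309.3404°; wrapped into (−180°, 180°]: -50.6596°.
θ = atan2( sin Δλ · cos φ₂ , cos φ₁ · sin φ₂ − sin φ₁ · cos φ₂ · cos Δλ )
  = atan2(-0.69657, -0.32829) = -115.234° → normalised to [0°, 360°): 244.766°.

245°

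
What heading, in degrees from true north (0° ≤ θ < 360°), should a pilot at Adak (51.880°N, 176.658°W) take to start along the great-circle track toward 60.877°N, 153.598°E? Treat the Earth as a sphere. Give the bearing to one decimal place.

310.6°

Δλ = 153.598 − -176.658 = 330.256°; wrapped into (−180°, 180°]: -29.744°.
θ = atan2( sin Δλ · cos φ₂ , cos φ₁ · sin φ₂ − sin φ₁ · cos φ₂ · cos Δλ )
  = atan2(-0.24146, 0.20683) = -49.417° → normalised to [0°, 360°): 310.583°.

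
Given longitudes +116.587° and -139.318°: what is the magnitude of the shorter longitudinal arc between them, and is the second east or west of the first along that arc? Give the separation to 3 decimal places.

Raw difference: -139.318 − 116.587 = -255.905°.
Normalise into (−180°, 180°]: -255.905° + 360° = 104.095°.
Positive ⇒ the second point lies to the east; separation 104.095°.

104.095° east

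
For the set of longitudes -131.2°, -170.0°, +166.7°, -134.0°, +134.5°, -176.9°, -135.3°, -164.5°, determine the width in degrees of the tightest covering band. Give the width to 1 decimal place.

94.3°

Sort the longitudes: -176.9°, -170.0°, -164.5°, -135.3°, -134.0°, -131.2°, +134.5°, +166.7°.
Eastward gaps between consecutive values (wrapping around): 6.9°, 5.5°, 29.2°, 1.3°, 2.8°, 265.7°, 32.2°, 16.4°.
Largest gap = 265.7° ⇒ minimal covering band is its complement: 360° − 265.7° = 94.3°.
Band runs from +134.5° eastward to -131.2°, crossing the antimeridian.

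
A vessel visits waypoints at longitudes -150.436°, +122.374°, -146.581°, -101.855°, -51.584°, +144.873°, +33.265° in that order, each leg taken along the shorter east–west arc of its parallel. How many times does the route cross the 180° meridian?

3

Leg 1: -150.436° → +122.374°, shortest Δλ = -87.19° (west) — crosses 180°.
Leg 2: +122.374° → -146.581°, shortest Δλ = 91.045° (east) — crosses 180°.
Leg 3: -146.581° → -101.855°, shortest Δλ = 44.726° (east) — does not cross 180°.
Leg 4: -101.855° → -51.584°, shortest Δλ = 50.271° (east) — does not cross 180°.
Leg 5: -51.584° → +144.873°, shortest Δλ = -163.543° (west) — crosses 180°.
Leg 6: +144.873° → +33.265°, shortest Δλ = -111.608° (west) — does not cross 180°.
Total crossings: 3.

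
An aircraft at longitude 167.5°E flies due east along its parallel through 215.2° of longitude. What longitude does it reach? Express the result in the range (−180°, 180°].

Start at +167.5°; shift +215.2° → +382.7°.
+382.7° lies outside (−180°, 180°]; subtract 360° → +22.7°.

22.7°E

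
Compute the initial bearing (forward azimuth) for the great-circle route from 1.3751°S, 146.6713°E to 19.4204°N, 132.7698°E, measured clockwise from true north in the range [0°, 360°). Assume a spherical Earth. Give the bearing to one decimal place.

327.4°

Δλ = 132.7698 − 146.6713 = -13.9015°.
θ = atan2( sin Δλ · cos φ₂ , cos φ₁ · sin φ₂ − sin φ₁ · cos φ₂ · cos Δλ )
  = atan2(-0.22658, 0.35437) = -32.595° → normalised to [0°, 360°): 327.405°.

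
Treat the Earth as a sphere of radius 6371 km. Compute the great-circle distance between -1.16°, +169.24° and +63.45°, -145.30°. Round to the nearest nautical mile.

Δλ = -145.30 − 169.24 = -314.54°; wrapped into (−180°, 180°]: 45.46°.
Δφ = 63.45 − -1.16 = 64.61°.
a = sin²(Δφ/2) + cos φ₁ · cos φ₂ · sin²(Δλ/2) = 0.352330.
c = 2·atan2(√a, √(1−a)) = 1.27098 rad → d = 6371·c ≈ 8097.44 km ≈ 4372.27 nmi.

4372 nmi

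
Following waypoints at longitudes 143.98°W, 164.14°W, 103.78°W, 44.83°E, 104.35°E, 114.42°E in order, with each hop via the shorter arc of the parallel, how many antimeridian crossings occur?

0

Leg 1: -143.98° → -164.14°, shortest Δλ = -20.16° (west) — does not cross 180°.
Leg 2: -164.14° → -103.78°, shortest Δλ = 60.36° (east) — does not cross 180°.
Leg 3: -103.78° → +44.83°, shortest Δλ = 148.61° (east) — does not cross 180°.
Leg 4: +44.83° → +104.35°, shortest Δλ = 59.52° (east) — does not cross 180°.
Leg 5: +104.35° → +114.42°, shortest Δλ = 10.07° (east) — does not cross 180°.
Total crossings: 0.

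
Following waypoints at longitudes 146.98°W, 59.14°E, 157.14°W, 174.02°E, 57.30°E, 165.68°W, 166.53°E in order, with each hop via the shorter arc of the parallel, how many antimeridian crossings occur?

5

Leg 1: -146.98° → +59.14°, shortest Δλ = -153.88° (west) — crosses 180°.
Leg 2: +59.14° → -157.14°, shortest Δλ = 143.72° (east) — crosses 180°.
Leg 3: -157.14° → +174.02°, shortest Δλ = -28.84° (west) — crosses 180°.
Leg 4: +174.02° → +57.30°, shortest Δλ = -116.72° (west) — does not cross 180°.
Leg 5: +57.30° → -165.68°, shortest Δλ = 137.02° (east) — crosses 180°.
Leg 6: -165.68° → +166.53°, shortest Δλ = -27.79° (west) — crosses 180°.
Total crossings: 5.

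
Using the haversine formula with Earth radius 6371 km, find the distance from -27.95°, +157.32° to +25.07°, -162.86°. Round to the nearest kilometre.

Δλ = -162.86 − 157.32 = -320.18°; wrapped into (−180°, 180°]: 39.82°.
Δφ = 25.07 − -27.95 = 53.02°.
a = sin²(Δφ/2) + cos φ₁ · cos φ₂ · sin²(Δλ/2) = 0.292024.
c = 2·atan2(√a, √(1−a)) = 1.14181 rad → d = 6371·c ≈ 7274.45 km.

7274 km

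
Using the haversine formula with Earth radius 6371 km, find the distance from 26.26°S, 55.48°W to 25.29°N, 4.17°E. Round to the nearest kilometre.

Δλ = 4.17 − -55.48 = 59.65°.
Δφ = 25.29 − -26.26 = 51.55°.
a = sin²(Δφ/2) + cos φ₁ · cos φ₂ · sin²(Δλ/2) = 0.389654.
c = 2·atan2(√a, √(1−a)) = 1.34827 rad → d = 6371·c ≈ 8589.85 km.

8590 km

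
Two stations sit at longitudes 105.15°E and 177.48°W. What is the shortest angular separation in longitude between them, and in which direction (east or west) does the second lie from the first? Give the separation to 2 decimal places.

Raw difference: -177.48 − 105.15 = -282.63°.
Normalise into (−180°, 180°]: -282.63° + 360° = 77.37°.
Positive ⇒ the second point lies to the east; separation 77.37°.

77.37° east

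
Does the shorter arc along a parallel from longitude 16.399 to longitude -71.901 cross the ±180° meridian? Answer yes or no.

Signed shortest Δλ = ((-71.901 − 16.399 + 180) mod 360) − 180 = -88.3°.
Going west by 88.3° from +16.399° reaches -71.901° without touching 180°.

No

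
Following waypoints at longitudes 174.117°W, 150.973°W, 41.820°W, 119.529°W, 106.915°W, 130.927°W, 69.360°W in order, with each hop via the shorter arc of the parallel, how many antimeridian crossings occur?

Leg 1: -174.117° → -150.973°, shortest Δλ = 23.144° (east) — does not cross 180°.
Leg 2: -150.973° → -41.820°, shortest Δλ = 109.153° (east) — does not cross 180°.
Leg 3: -41.820° → -119.529°, shortest Δλ = -77.709° (west) — does not cross 180°.
Leg 4: -119.529° → -106.915°, shortest Δλ = 12.614° (east) — does not cross 180°.
Leg 5: -106.915° → -130.927°, shortest Δλ = -24.012° (west) — does not cross 180°.
Leg 6: -130.927° → -69.360°, shortest Δλ = 61.567° (east) — does not cross 180°.
Total crossings: 0.

0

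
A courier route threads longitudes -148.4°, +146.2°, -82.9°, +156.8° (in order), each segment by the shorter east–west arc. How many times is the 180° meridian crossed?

Leg 1: -148.4° → +146.2°, shortest Δλ = -65.4° (west) — crosses 180°.
Leg 2: +146.2° → -82.9°, shortest Δλ = 130.9° (east) — crosses 180°.
Leg 3: -82.9° → +156.8°, shortest Δλ = -120.3° (west) — crosses 180°.
Total crossings: 3.

3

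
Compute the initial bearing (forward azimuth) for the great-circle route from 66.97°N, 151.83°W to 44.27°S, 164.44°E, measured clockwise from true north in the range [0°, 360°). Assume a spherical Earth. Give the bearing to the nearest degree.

213°

Δλ = 164.44 − -151.83 = 316.27°; wrapped into (−180°, 180°]: -43.73°.
θ = atan2( sin Δλ · cos φ₂ , cos φ₁ · sin φ₂ − sin φ₁ · cos φ₂ · cos Δλ )
  = atan2(-0.49498, -0.74927) = -146.550° → normalised to [0°, 360°): 213.450°.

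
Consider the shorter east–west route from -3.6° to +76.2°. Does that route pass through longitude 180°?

No

Signed shortest Δλ = ((76.2 − -3.6 + 180) mod 360) − 180 = 79.8°.
Going east by 79.8° from -3.6° reaches +76.2° without touching 180°.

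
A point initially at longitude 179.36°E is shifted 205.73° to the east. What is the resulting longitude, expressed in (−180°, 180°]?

Start at +179.36°; shift +205.73° → +385.09°.
+385.09° lies outside (−180°, 180°]; subtract 360° → +25.09°.

25.09°E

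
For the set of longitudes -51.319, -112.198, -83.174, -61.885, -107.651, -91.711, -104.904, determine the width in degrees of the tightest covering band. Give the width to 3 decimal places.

60.879°

Sort the longitudes: -112.198°, -107.651°, -104.904°, -91.711°, -83.174°, -61.885°, -51.319°.
Eastward gaps between consecutive values (wrapping around): 4.547°, 2.747°, 13.193°, 8.537°, 21.289°, 10.566°, 299.121°.
Largest gap = 299.121° ⇒ minimal covering band is its complement: 360° − 299.121° = 60.879°.
Band runs from -112.198° eastward to -51.319°.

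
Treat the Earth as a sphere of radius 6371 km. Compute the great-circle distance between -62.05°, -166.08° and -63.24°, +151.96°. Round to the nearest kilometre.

2110 km

Δλ = 151.96 − -166.08 = 318.04°; wrapped into (−180°, 180°]: -41.96°.
Δφ = -63.24 − -62.05 = -1.19°.
a = sin²(Δφ/2) + cos φ₁ · cos φ₂ · sin²(Δλ/2) = 0.027161.
c = 2·atan2(√a, √(1−a)) = 0.33112 rad → d = 6371·c ≈ 2109.59 km.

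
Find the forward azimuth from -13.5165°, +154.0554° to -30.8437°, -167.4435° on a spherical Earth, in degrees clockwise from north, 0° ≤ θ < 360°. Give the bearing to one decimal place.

122.6°

Δλ = -167.4435 − 154.0554 = -321.4989°; wrapped into (−180°, 180°]: 38.5011°.
θ = atan2( sin Δλ · cos φ₂ , cos φ₁ · sin φ₂ − sin φ₁ · cos φ₂ · cos Δλ )
  = atan2(0.53448, -0.34145) = 122.572° → normalised to [0°, 360°): 122.572°.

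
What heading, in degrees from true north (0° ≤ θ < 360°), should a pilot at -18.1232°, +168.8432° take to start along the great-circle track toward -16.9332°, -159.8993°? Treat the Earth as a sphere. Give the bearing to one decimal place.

Δλ = -159.8993 − 168.8432 = -328.7425°; wrapped into (−180°, 180°]: 31.2575°.
θ = atan2( sin Δλ · cos φ₂ , cos φ₁ · sin φ₂ − sin φ₁ · cos φ₂ · cos Δλ )
  = atan2(0.49639, -0.02243) = 92.587° → normalised to [0°, 360°): 92.587°.

92.6°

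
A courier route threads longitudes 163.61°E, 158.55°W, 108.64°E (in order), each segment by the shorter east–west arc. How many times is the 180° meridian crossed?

2

Leg 1: +163.61° → -158.55°, shortest Δλ = 37.84° (east) — crosses 180°.
Leg 2: -158.55° → +108.64°, shortest Δλ = -92.81° (west) — crosses 180°.
Total crossings: 2.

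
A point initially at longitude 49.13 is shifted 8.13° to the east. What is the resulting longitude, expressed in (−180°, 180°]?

Start at +49.13°; shift +8.13° → +57.26°.
+57.26° already lies in (−180°, 180°].

+57.26°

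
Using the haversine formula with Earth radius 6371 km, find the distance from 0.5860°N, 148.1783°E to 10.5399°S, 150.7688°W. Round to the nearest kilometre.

6862 km

Δλ = -150.7688 − 148.1783 = -298.9471°; wrapped into (−180°, 180°]: 61.0529°.
Δφ = -10.5399 − 0.5860 = -11.1259°.
a = sin²(Δφ/2) + cos φ₁ · cos φ₂ · sin²(Δλ/2) = 0.263030.
c = 2·atan2(√a, √(1−a)) = 1.07704 rad → d = 6371·c ≈ 6861.80 km.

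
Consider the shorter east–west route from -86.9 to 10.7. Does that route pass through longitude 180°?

No

Signed shortest Δλ = ((10.7 − -86.9 + 180) mod 360) − 180 = 97.6°.
Going east by 97.6° from -86.9° reaches +10.7° without touching 180°.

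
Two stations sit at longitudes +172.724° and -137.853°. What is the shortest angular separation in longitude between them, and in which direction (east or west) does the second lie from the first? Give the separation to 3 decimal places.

49.423° east

Raw difference: -137.853 − 172.724 = -310.577°.
Normalise into (−180°, 180°]: -310.577° + 360° = 49.423°.
Positive ⇒ the second point lies to the east; separation 49.423°.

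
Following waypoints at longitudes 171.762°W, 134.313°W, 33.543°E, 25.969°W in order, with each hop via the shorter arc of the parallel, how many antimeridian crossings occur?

0

Leg 1: -171.762° → -134.313°, shortest Δλ = 37.449° (east) — does not cross 180°.
Leg 2: -134.313° → +33.543°, shortest Δλ = 167.856° (east) — does not cross 180°.
Leg 3: +33.543° → -25.969°, shortest Δλ = -59.512° (west) — does not cross 180°.
Total crossings: 0.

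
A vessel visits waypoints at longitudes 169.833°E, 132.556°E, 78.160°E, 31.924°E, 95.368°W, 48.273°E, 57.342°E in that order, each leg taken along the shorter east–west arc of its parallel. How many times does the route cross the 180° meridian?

0

Leg 1: +169.833° → +132.556°, shortest Δλ = -37.277° (west) — does not cross 180°.
Leg 2: +132.556° → +78.160°, shortest Δλ = -54.396° (west) — does not cross 180°.
Leg 3: +78.160° → +31.924°, shortest Δλ = -46.236° (west) — does not cross 180°.
Leg 4: +31.924° → -95.368°, shortest Δλ = -127.292° (west) — does not cross 180°.
Leg 5: -95.368° → +48.273°, shortest Δλ = 143.641° (east) — does not cross 180°.
Leg 6: +48.273° → +57.342°, shortest Δλ = 9.069° (east) — does not cross 180°.
Total crossings: 0.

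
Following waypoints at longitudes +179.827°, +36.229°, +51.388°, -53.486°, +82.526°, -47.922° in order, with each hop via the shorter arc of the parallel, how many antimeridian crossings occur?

Leg 1: +179.827° → +36.229°, shortest Δλ = -143.598° (west) — does not cross 180°.
Leg 2: +36.229° → +51.388°, shortest Δλ = 15.159° (east) — does not cross 180°.
Leg 3: +51.388° → -53.486°, shortest Δλ = -104.874° (west) — does not cross 180°.
Leg 4: -53.486° → +82.526°, shortest Δλ = 136.012° (east) — does not cross 180°.
Leg 5: +82.526° → -47.922°, shortest Δλ = -130.448° (west) — does not cross 180°.
Total crossings: 0.

0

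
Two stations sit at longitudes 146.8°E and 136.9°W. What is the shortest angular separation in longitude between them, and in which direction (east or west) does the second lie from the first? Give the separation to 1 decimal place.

Raw difference: -136.9 − 146.8 = -283.7°.
Normalise into (−180°, 180°]: -283.7° + 360° = 76.3°.
Positive ⇒ the second point lies to the east; separation 76.3°.

76.3° east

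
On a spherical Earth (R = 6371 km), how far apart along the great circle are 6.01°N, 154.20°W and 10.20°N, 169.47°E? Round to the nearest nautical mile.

2173 nmi

Δλ = 169.47 − -154.20 = 323.67°; wrapped into (−180°, 180°]: -36.33°.
Δφ = 10.20 − 6.01 = 4.19°.
a = sin²(Δφ/2) + cos φ₁ · cos φ₂ · sin²(Δλ/2) = 0.096465.
c = 2·atan2(√a, √(1−a)) = 0.63163 rad → d = 6371·c ≈ 4024.08 km ≈ 2172.83 nmi.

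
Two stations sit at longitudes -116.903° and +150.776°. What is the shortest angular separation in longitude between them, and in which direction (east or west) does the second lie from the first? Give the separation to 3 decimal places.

Raw difference: 150.776 − -116.903 = 267.679°.
Normalise into (−180°, 180°]: 267.679° − 360° = -92.321°.
Negative ⇒ the second point lies to the west; separation 92.321°.

92.321° west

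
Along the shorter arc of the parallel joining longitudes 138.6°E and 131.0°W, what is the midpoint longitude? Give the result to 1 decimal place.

176.2°W

Signed shortest Δλ from +138.6° to -131.0° is +90.4°.
Midpoint longitude = +138.6° + (+90.4°)/2 = +138.6° + 45.2° = +183.8°.
Normalise into (−180°, 180°]: -176.2°.
(The naïve average (+138.6 + -131.0)/2 = 3.8° is on the wrong side of the globe.)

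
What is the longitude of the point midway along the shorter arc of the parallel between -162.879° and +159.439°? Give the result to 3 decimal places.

+178.280°

Signed shortest Δλ from -162.879° to +159.439° is -37.682°.
Midpoint longitude = -162.879° + (-37.682°)/2 = -162.879° − 18.841° = -181.720°.
Normalise into (−180°, 180°]: +178.280°.
(The naïve average (-162.879 + +159.439)/2 = -1.72° is on the wrong side of the globe.)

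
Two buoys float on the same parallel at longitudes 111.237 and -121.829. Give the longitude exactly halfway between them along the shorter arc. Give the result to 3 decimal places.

Signed shortest Δλ from +111.237° to -121.829° is +126.934°.
Midpoint longitude = +111.237° + (+126.934°)/2 = +111.237° + 63.467° = +174.704°.
(The naïve average (+111.237 + -121.829)/2 = -5.296° is on the wrong side of the globe.)

+174.704°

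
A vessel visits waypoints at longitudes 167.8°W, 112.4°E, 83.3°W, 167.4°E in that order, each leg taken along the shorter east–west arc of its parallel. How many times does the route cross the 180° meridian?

3

Leg 1: -167.8° → +112.4°, shortest Δλ = -79.8° (west) — crosses 180°.
Leg 2: +112.4° → -83.3°, shortest Δλ = 164.3° (east) — crosses 180°.
Leg 3: -83.3° → +167.4°, shortest Δλ = -109.3° (west) — crosses 180°.
Total crossings: 3.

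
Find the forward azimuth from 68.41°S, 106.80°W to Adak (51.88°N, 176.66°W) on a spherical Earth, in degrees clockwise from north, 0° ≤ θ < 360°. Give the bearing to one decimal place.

Δλ = -176.66 − -106.80 = -69.86°.
θ = atan2( sin Δλ · cos φ₂ , cos φ₁ · sin φ₂ − sin φ₁ · cos φ₂ · cos Δλ )
  = atan2(-0.57956, 0.48712) = -49.953° → normalised to [0°, 360°): 310.047°.

310.0°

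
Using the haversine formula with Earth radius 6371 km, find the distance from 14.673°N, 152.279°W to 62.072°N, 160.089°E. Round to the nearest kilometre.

Δλ = 160.089 − -152.279 = 312.368°; wrapped into (−180°, 180°]: -47.632°.
Δφ = 62.072 − 14.673 = 47.399°.
a = sin²(Δφ/2) + cos φ₁ · cos φ₂ · sin²(Δλ/2) = 0.235434.
c = 2·atan2(√a, √(1−a)) = 1.01322 rad → d = 6371·c ≈ 6455.21 km.

6455 km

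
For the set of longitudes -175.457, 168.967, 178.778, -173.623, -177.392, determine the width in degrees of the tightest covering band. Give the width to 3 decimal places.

17.410°

Sort the longitudes: -177.392°, -175.457°, -173.623°, +168.967°, +178.778°.
Eastward gaps between consecutive values (wrapping around): 1.935°, 1.834°, 342.590°, 9.811°, 3.830°.
Largest gap = 342.590° ⇒ minimal covering band is its complement: 360° − 342.590° = 17.410°.
Band runs from +168.967° eastward to -173.623°, crossing the antimeridian.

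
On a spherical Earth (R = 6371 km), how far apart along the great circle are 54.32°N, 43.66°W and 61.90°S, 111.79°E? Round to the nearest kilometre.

18360 km

Δλ = 111.79 − -43.66 = 155.45°.
Δφ = -61.90 − 54.32 = -116.22°.
a = sin²(Δφ/2) + cos φ₁ · cos φ₂ · sin²(Δλ/2) = 0.983213.
c = 2·atan2(√a, √(1−a)) = 2.88174 rad → d = 6371·c ≈ 18359.53 km.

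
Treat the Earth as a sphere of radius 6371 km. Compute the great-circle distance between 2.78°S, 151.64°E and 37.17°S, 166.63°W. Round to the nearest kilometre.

Δλ = -166.63 − 151.64 = -318.27°; wrapped into (−180°, 180°]: 41.73°.
Δφ = -37.17 − -2.78 = -34.39°.
a = sin²(Δφ/2) + cos φ₁ · cos φ₂ · sin²(Δλ/2) = 0.188359.
c = 2·atan2(√a, √(1−a)) = 0.89786 rad → d = 6371·c ≈ 5720.29 km.

5720 km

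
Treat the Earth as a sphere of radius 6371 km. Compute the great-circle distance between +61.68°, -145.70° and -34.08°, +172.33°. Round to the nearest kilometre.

11298 km

Δλ = 172.33 − -145.70 = 318.03°; wrapped into (−180°, 180°]: -41.97°.
Δφ = -34.08 − 61.68 = -95.76°.
a = sin²(Δφ/2) + cos φ₁ · cos φ₂ · sin²(Δλ/2) = 0.600574.
c = 2·atan2(√a, √(1−a)) = 1.77333 rad → d = 6371·c ≈ 11297.86 km.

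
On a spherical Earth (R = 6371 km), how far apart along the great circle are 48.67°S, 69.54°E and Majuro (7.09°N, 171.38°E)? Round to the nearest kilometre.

Δλ = 171.38 − 69.54 = 101.84°.
Δφ = 7.09 − -48.67 = 55.76°.
a = sin²(Δφ/2) + cos φ₁ · cos φ₂ · sin²(Δλ/2) = 0.613574.
c = 2·atan2(√a, √(1−a)) = 1.79994 rad → d = 6371·c ≈ 11467.45 km.

11467 km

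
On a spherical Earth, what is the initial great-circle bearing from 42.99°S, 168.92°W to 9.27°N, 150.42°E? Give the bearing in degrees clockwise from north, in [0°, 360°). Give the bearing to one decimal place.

314.3°

Δλ = 150.42 − -168.92 = 319.34°; wrapped into (−180°, 180°]: -40.66°.
θ = atan2( sin Δλ · cos φ₂ , cos φ₁ · sin φ₂ − sin φ₁ · cos φ₂ · cos Δλ )
  = atan2(-0.64306, 0.62834) = -45.664° → normalised to [0°, 360°): 314.336°.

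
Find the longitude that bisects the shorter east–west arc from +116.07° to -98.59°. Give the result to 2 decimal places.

-171.26°

Signed shortest Δλ from +116.07° to -98.59° is +145.34°.
Midpoint longitude = +116.07° + (+145.34°)/2 = +116.07° + 72.67° = +188.74°.
Normalise into (−180°, 180°]: -171.26°.
(The naïve average (+116.07 + -98.59)/2 = 8.74° is on the wrong side of the globe.)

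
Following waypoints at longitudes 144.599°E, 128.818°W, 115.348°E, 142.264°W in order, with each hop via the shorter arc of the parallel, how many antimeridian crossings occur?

3

Leg 1: +144.599° → -128.818°, shortest Δλ = 86.583° (east) — crosses 180°.
Leg 2: -128.818° → +115.348°, shortest Δλ = -115.834° (west) — crosses 180°.
Leg 3: +115.348° → -142.264°, shortest Δλ = 102.388° (east) — crosses 180°.
Total crossings: 3.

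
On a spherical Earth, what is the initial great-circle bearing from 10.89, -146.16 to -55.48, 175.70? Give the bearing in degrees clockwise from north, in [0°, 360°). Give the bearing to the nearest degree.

201°

Δλ = 175.70 − -146.16 = 321.86°; wrapped into (−180°, 180°]: -38.14°.
θ = atan2( sin Δλ · cos φ₂ , cos φ₁ · sin φ₂ − sin φ₁ · cos φ₂ · cos Δλ )
  = atan2(-0.34998, -0.89330) = -158.605° → normalised to [0°, 360°): 201.395°.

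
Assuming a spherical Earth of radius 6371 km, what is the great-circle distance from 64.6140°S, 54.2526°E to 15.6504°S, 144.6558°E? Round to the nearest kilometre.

8458 km

Δλ = 144.6558 − 54.2526 = 90.4032°.
Δφ = -15.6504 − -64.6140 = 48.9636°.
a = sin²(Δφ/2) + cos φ₁ · cos φ₂ · sin²(Δλ/2) = 0.379593.
c = 2·atan2(√a, √(1−a)) = 1.32759 rad → d = 6371·c ≈ 8458.09 km.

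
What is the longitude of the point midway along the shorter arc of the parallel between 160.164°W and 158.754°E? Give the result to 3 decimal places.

Signed shortest Δλ from -160.164° to +158.754° is -41.082°.
Midpoint longitude = -160.164° + (-41.082°)/2 = -160.164° − 20.541° = -180.705°.
Normalise into (−180°, 180°]: +179.295°.
(The naïve average (-160.164 + +158.754)/2 = -0.705° is on the wrong side of the globe.)

179.295°E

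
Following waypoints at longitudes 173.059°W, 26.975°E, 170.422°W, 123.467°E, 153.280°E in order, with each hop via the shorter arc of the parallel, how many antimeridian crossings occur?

Leg 1: -173.059° → +26.975°, shortest Δλ = -159.966° (west) — crosses 180°.
Leg 2: +26.975° → -170.422°, shortest Δλ = 162.603° (east) — crosses 180°.
Leg 3: -170.422° → +123.467°, shortest Δλ = -66.111° (west) — crosses 180°.
Leg 4: +123.467° → +153.280°, shortest Δλ = 29.813° (east) — does not cross 180°.
Total crossings: 3.

3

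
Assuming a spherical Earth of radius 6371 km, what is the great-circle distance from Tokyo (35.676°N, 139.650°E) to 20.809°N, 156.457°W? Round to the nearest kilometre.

Δλ = -156.457 − 139.650 = -296.107°; wrapped into (−180°, 180°]: 63.893°.
Δφ = 20.809 − 35.676 = -14.867°.
a = sin²(Δφ/2) + cos φ₁ · cos φ₂ · sin²(Δλ/2) = 0.229335.
c = 2·atan2(√a, √(1−a)) = 0.99878 rad → d = 6371·c ≈ 6363.21 km.

6363 km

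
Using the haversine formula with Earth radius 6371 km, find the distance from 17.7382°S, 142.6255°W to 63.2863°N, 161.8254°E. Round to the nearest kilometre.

Δλ = 161.8254 − -142.6255 = 304.4509°; wrapped into (−180°, 180°]: -55.5491°.
Δφ = 63.2863 − -17.7382 = 81.0245°.
a = sin²(Δφ/2) + cos φ₁ · cos φ₂ · sin²(Δλ/2) = 0.514969.
c = 2·atan2(√a, √(1−a)) = 1.60074 rad → d = 6371·c ≈ 10198.31 km.

10198 km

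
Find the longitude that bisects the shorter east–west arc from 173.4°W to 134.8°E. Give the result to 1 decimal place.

160.7°E

Signed shortest Δλ from -173.4° to +134.8° is -51.8°.
Midpoint longitude = -173.4° + (-51.8°)/2 = -173.4° − 25.9° = -199.3°.
Normalise into (−180°, 180°]: +160.7°.
(The naïve average (-173.4 + +134.8)/2 = -19.3° is on the wrong side of the globe.)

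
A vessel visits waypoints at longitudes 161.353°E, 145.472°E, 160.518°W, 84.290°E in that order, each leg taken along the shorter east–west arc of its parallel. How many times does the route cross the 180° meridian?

Leg 1: +161.353° → +145.472°, shortest Δλ = -15.881° (west) — does not cross 180°.
Leg 2: +145.472° → -160.518°, shortest Δλ = 54.01° (east) — crosses 180°.
Leg 3: -160.518° → +84.290°, shortest Δλ = -115.192° (west) — crosses 180°.
Total crossings: 2.

2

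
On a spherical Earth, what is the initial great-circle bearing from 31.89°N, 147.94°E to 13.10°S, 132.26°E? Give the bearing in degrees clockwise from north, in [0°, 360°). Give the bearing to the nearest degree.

201°

Δλ = 132.26 − 147.94 = -15.68°.
θ = atan2( sin Δλ · cos φ₂ , cos φ₁ · sin φ₂ − sin φ₁ · cos φ₂ · cos Δλ )
  = atan2(-0.26323, -0.68784) = -159.058° → normalised to [0°, 360°): 200.942°.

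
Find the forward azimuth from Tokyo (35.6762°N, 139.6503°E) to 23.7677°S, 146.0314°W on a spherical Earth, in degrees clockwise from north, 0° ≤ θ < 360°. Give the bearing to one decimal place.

Δλ = -146.0314 − 139.6503 = -285.6817°; wrapped into (−180°, 180°]: 74.3183°.
θ = atan2( sin Δλ · cos φ₂ , cos φ₁ · sin φ₂ − sin φ₁ · cos φ₂ · cos Δλ )
  = atan2(0.88112, -0.47166) = 118.160° → normalised to [0°, 360°): 118.160°.

118.2°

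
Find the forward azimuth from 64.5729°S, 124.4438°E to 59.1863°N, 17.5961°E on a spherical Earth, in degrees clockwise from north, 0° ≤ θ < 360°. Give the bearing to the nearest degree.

Δλ = 17.5961 − 124.4438 = -106.8477°.
θ = atan2( sin Δλ · cos φ₂ , cos φ₁ · sin φ₂ − sin φ₁ · cos φ₂ · cos Δλ )
  = atan2(-0.49026, 0.23467) = -64.421° → normalised to [0°, 360°): 295.579°.

296°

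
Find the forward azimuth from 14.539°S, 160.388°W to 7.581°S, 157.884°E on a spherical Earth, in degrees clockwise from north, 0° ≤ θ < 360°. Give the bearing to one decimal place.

275.0°

Δλ = 157.884 − -160.388 = 318.272°; wrapped into (−180°, 180°]: -41.728°.
θ = atan2( sin Δλ · cos φ₂ , cos φ₁ · sin φ₂ − sin φ₁ · cos φ₂ · cos Δλ )
  = atan2(-0.65978, 0.05801) = -84.975° → normalised to [0°, 360°): 275.025°.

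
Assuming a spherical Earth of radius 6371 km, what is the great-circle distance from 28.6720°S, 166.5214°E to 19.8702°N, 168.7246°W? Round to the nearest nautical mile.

Δλ = -168.7246 − 166.5214 = -335.2460°; wrapped into (−180°, 180°]: 24.7540°.
Δφ = 19.8702 − -28.6720 = 48.5422°.
a = sin²(Δφ/2) + cos φ₁ · cos φ₂ · sin²(Δλ/2) = 0.206876.
c = 2·atan2(√a, √(1−a)) = 0.94438 rad → d = 6371·c ≈ 6016.62 km ≈ 3248.71 nmi.

3249 nmi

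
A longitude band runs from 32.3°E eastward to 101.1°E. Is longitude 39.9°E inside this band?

Yes

Band width going east from +32.3° to +101.1°: ((101.1 − 32.3) mod 360) = 68.8°.
Offset of +39.9° east of the west edge: ((39.9 − 32.3) mod 360) = 7.6°.
7.6° ≤ 68.8° ⇒ inside.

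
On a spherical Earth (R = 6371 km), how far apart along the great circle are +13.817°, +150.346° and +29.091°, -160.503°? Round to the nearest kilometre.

Δλ = -160.503 − 150.346 = -310.849°; wrapped into (−180°, 180°]: 49.151°.
Δφ = 29.091 − 13.817 = 15.274°.
a = sin²(Δφ/2) + cos φ₁ · cos φ₂ · sin²(Δλ/2) = 0.164434.
c = 2·atan2(√a, √(1−a)) = 0.83506 rad → d = 6371·c ≈ 5320.18 km.

5320 km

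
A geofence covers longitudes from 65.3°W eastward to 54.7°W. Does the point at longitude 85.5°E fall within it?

No

Band width going east from -65.3° to -54.7°: ((-54.7 − -65.3) mod 360) = 10.6°.
Offset of +85.5° east of the west edge: ((85.5 − -65.3) mod 360) = 150.8°.
150.8° > 10.6° ⇒ outside.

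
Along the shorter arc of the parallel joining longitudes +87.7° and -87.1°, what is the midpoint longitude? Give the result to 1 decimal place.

+0.3°

Signed shortest Δλ from +87.7° to -87.1° is -174.8°.
Midpoint longitude = +87.7° + (-174.8°)/2 = +87.7° − 87.4° = +0.3°.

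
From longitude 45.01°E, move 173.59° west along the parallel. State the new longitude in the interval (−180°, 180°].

128.58°W

Start at +45.01°; shift −173.59° → -128.58°.
-128.58° already lies in (−180°, 180°].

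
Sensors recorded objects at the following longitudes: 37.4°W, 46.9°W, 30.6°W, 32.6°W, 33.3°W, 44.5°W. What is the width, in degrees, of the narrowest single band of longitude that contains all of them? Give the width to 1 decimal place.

16.3°

Sort the longitudes: -46.9°, -44.5°, -37.4°, -33.3°, -32.6°, -30.6°.
Eastward gaps between consecutive values (wrapping around): 2.4°, 7.1°, 4.1°, 0.7°, 2.0°, 343.7°.
Largest gap = 343.7° ⇒ minimal covering band is its complement: 360° − 343.7° = 16.3°.
Band runs from -46.9° eastward to -30.6°.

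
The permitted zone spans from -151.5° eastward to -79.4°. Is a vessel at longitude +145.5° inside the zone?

Band width going east from -151.5° to -79.4°: ((-79.4 − -151.5) mod 360) = 72.1°.
Offset of +145.5° east of the west edge: ((145.5 − -151.5) mod 360) = 297.0°.
297.0° > 72.1° ⇒ outside.

No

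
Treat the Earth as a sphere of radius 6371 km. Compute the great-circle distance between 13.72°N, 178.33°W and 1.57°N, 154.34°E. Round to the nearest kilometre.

Δλ = 154.34 − -178.33 = 332.67°; wrapped into (−180°, 180°]: -27.33°.
Δφ = 1.57 − 13.72 = -12.15°.
a = sin²(Δφ/2) + cos φ₁ · cos φ₂ · sin²(Δλ/2) = 0.065399.
c = 2·atan2(√a, √(1−a)) = 0.51721 rad → d = 6371·c ≈ 3295.14 km.

3295 km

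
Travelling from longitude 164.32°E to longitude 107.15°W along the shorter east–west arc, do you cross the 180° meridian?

Naïve |-107.15 − 164.32| = 271.47° > 180°, so the shorter arc goes the other way round — across 180°.
Signed shortest Δλ = ((-107.15 − 164.32 + 180) mod 360) − 180 = 88.53°.
Going east by 88.53° from +164.32° passes through 180° before reaching -107.15°.

Yes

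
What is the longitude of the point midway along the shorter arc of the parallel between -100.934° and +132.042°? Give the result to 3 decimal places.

Signed shortest Δλ from -100.934° to +132.042° is -127.024°.
Midpoint longitude = -100.934° + (-127.024°)/2 = -100.934° − 63.512° = -164.446°.
(The naïve average (-100.934 + +132.042)/2 = 15.554° is on the wrong side of the globe.)

-164.446°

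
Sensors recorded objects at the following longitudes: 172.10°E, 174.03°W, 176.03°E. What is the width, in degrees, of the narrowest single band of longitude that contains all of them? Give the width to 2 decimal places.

13.87°

Sort the longitudes: -174.03°, +172.10°, +176.03°.
Eastward gaps between consecutive values (wrapping around): 346.13°, 3.93°, 9.94°.
Largest gap = 346.13° ⇒ minimal covering band is its complement: 360° − 346.13° = 13.87°.
Band runs from +172.10° eastward to -174.03°, crossing the antimeridian.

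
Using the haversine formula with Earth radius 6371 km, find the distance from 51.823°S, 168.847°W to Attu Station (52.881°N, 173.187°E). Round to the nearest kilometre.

Δλ = 173.187 − -168.847 = 342.034°; wrapped into (−180°, 180°]: -17.966°.
Δφ = 52.881 − -51.823 = 104.704°.
a = sin²(Δφ/2) + cos φ₁ · cos φ₂ · sin²(Δλ/2) = 0.636007.
c = 2·atan2(√a, √(1−a)) = 1.84628 rad → d = 6371·c ≈ 11762.65 km.

11763 km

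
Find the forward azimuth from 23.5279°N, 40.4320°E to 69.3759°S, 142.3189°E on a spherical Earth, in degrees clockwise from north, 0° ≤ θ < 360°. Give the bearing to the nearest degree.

157°

Δλ = 142.3189 − 40.4320 = 101.8869°.
θ = atan2( sin Δλ · cos φ₂ , cos φ₁ · sin φ₂ − sin φ₁ · cos φ₂ · cos Δλ )
  = atan2(0.34468, -0.82914) = 157.427° → normalised to [0°, 360°): 157.427°.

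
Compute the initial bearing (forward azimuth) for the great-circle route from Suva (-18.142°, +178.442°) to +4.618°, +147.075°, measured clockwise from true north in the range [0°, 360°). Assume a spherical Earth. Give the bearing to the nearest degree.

Δλ = 147.075 − 178.442 = -31.367°.
θ = atan2( sin Δλ · cos φ₂ , cos φ₁ · sin φ₂ − sin φ₁ · cos φ₂ · cos Δλ )
  = atan2(-0.51883, 0.34151) = -56.646° → normalised to [0°, 360°): 303.354°.

303°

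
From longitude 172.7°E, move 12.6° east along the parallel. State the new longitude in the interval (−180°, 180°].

Start at +172.7°; shift +12.6° → +185.3°.
+185.3° lies outside (−180°, 180°]; subtract 360° → -174.7°.

174.7°W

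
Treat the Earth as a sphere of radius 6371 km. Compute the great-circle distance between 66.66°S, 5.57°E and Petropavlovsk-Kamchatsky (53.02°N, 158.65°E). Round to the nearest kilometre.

17911 km

Δλ = 158.65 − 5.57 = 153.08°.
Δφ = 53.02 − -66.66 = 119.68°.
a = sin²(Δφ/2) + cos φ₁ · cos φ₂ · sin²(Δλ/2) = 0.972986.
c = 2·atan2(√a, √(1−a)) = 2.81138 rad → d = 6371·c ≈ 17911.28 km.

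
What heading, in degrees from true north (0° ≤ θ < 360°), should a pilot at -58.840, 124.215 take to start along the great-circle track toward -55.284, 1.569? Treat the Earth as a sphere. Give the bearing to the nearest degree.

215°

Δλ = 1.569 − 124.215 = -122.646°.
θ = atan2( sin Δλ · cos φ₂ , cos φ₁ · sin φ₂ − sin φ₁ · cos φ₂ · cos Δλ )
  = atan2(-0.47954, -0.68822) = -145.132° → normalised to [0°, 360°): 214.868°.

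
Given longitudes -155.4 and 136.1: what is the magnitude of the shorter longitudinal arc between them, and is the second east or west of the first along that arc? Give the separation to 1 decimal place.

Raw difference: 136.1 − -155.4 = 291.5°.
Normalise into (−180°, 180°]: 291.5° − 360° = -68.5°.
Negative ⇒ the second point lies to the west; separation 68.5°.

68.5° west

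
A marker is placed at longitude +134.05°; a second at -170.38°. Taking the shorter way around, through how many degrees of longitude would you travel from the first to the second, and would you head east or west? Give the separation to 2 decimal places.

Raw difference: -170.38 − 134.05 = -304.43°.
Normalise into (−180°, 180°]: -304.43° + 360° = 55.57°.
Positive ⇒ the second point lies to the east; separation 55.57°.

55.57° east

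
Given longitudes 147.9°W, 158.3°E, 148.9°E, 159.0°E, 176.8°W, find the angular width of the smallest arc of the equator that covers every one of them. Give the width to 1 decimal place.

63.2°

Sort the longitudes: -176.8°, -147.9°, +148.9°, +158.3°, +159.0°.
Eastward gaps between consecutive values (wrapping around): 28.9°, 296.8°, 9.4°, 0.7°, 24.2°.
Largest gap = 296.8° ⇒ minimal covering band is its complement: 360° − 296.8° = 63.2°.
Band runs from +148.9° eastward to -147.9°, crossing the antimeridian.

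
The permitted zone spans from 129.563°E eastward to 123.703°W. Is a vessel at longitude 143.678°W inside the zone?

Band width going east from +129.563° to -123.703°: ((-123.703 − 129.563) mod 360) = 106.734°.
Offset of -143.678° east of the west edge: ((-143.678 − 129.563) mod 360) = 86.759°.
86.759° ≤ 106.734° ⇒ inside.

Yes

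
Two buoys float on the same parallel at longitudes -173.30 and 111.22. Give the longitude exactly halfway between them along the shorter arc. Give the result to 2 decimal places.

+148.96°

Signed shortest Δλ from -173.30° to +111.22° is -75.48°.
Midpoint longitude = -173.30° + (-75.48°)/2 = -173.30° − 37.74° = -211.04°.
Normalise into (−180°, 180°]: +148.96°.
(The naïve average (-173.30 + +111.22)/2 = -31.04° is on the wrong side of the globe.)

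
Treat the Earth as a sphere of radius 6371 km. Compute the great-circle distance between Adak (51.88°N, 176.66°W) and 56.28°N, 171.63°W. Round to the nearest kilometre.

Δλ = -171.63 − -176.66 = 5.03°.
Δφ = 56.28 − 51.88 = 4.40°.
a = sin²(Δφ/2) + cos φ₁ · cos φ₂ · sin²(Δλ/2) = 0.002133.
c = 2·atan2(√a, √(1−a)) = 0.09241 rad → d = 6371·c ≈ 588.76 km.

589 km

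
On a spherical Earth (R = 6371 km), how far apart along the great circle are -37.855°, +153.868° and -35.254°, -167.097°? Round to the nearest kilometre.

3473 km

Δλ = -167.097 − 153.868 = -320.965°; wrapped into (−180°, 180°]: 39.035°.
Δφ = -35.254 − -37.855 = 2.601°.
a = sin²(Δφ/2) + cos φ₁ · cos φ₂ · sin²(Δλ/2) = 0.072483.
c = 2·atan2(√a, √(1−a)) = 0.54518 rad → d = 6371·c ≈ 3473.34 km.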